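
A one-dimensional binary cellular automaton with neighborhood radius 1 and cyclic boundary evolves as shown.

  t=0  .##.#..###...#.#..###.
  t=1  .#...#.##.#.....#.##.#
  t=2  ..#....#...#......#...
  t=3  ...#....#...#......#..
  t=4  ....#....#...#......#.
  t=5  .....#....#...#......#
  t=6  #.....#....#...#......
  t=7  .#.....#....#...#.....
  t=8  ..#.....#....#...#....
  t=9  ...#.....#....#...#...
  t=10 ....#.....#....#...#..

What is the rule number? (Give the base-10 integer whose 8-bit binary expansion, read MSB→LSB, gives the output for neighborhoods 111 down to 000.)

  ###|#  b7=1 t=0,i=8
  ##.|.  b6=0 t=0,i=2
  #.#|.  b5=0 t=0,i=3
  #..|#  b4=1 t=0,i=5
  .##|#  b3=1 t=0,i=1
  .#.|.  b2=0 t=0,i=4
  ..#|.  b1=0 t=0,i=0
  ...|.  b0=0 t=0,i=11
  bits 10011000 = 152

152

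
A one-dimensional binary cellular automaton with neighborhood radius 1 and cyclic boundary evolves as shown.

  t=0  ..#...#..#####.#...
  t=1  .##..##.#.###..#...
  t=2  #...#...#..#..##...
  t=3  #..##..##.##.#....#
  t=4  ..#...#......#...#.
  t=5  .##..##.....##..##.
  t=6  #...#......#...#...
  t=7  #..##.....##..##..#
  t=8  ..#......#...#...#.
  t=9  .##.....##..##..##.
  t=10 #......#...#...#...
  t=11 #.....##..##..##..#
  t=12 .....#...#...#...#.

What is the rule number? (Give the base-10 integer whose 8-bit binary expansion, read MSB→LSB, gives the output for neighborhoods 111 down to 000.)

  ###|#  b7=1 t=0,i=10
  ##.|.  b6=0 t=0,i=13
  #.#|.  b5=0 t=0,i=14
  #..|.  b4=0 t=0,i=3
  .##|.  b3=0 t=0,i=9
  .#.|#  b2=1 t=0,i=2
  ..#|#  b1=1 t=0,i=1
  ...|.  b0=0 t=0,i=0
  bits 10000110 = 134

134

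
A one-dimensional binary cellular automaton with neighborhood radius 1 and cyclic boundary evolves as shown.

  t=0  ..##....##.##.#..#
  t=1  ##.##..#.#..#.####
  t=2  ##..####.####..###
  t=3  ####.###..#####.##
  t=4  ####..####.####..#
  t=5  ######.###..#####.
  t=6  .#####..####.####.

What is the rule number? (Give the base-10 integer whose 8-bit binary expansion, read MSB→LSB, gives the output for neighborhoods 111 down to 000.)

  ###|#  b7=1 t=1,i=0
  ##.|#  b6=1 t=0,i=3
  #.#|.  b5=0 t=0,i=10
  #..|#  b4=1 t=0,i=0
  .##|.  b3=0 t=0,i=2
  .#.|#  b2=1 t=0,i=14
  ..#|#  b1=1 t=0,i=1
  ...|.  b0=0 t=0,i=5
  bits 11010110 = 214

214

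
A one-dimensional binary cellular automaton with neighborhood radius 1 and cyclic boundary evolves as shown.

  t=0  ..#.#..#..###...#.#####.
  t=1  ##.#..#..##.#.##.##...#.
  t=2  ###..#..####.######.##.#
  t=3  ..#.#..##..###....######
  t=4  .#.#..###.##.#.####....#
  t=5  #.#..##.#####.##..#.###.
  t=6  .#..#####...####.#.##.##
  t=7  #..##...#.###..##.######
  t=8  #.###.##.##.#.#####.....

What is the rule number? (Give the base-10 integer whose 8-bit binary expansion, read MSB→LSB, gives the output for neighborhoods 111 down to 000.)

107

  ###|.  b7=0 t=0,i=11
  ##.|#  b6=1 t=0,i=12
  #.#|#  b5=1 t=0,i=3
  #..|.  b4=0 t=0,i=5
  .##|#  b3=1 t=0,i=10
  .#.|.  b2=0 t=0,i=2
  ..#|#  b1=1 t=0,i=1
  ...|#  b0=1 t=0,i=0
  bits 01101011 = 107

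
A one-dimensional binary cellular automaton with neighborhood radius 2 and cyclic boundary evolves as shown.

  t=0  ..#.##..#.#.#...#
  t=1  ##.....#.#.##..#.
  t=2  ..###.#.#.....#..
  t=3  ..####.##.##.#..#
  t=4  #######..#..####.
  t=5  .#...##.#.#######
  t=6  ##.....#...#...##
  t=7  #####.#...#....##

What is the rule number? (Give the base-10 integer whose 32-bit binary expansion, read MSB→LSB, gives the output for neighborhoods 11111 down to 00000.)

  ##### -> .   bit 31 = 0  t=4,i=2
  ####. -> #   bit 30 = 1  t=3,i=4
  ###.# -> #   bit 29 = 1  t=2,i=4
  ###.. -> #   bit 28 = 1  t=4,i=6
  ##.## -> #   bit 27 = 1  t=3,i=6
  ##.#. -> #   bit 26 = 1  t=2,i=5
  ##..# -> .   bit 25 = 0  t=0,i=6
  ##... -> #   bit 24 = 1  t=1,i=2
  #.### -> .   bit 23 = 0  t=4,i=0
  #.##. -> .   bit 22 = 0  t=0,i=4
  #.#.# -> .   bit 21 = 0  t=0,i=10
  #.#.. -> #   bit 20 = 1  t=0,i=12
  #..## -> #   bit 19 = 1  t=3,i=1
  #..#. -> #   bit 18 = 1  t=0,i=1
  #...# -> .   bit 17 = 0  t=0,i=14
  #.... -> #   bit 16 = 1  t=1,i=3
  .#### -> #   bit 15 = 1  t=3,i=3
  .###. -> #   bit 14 = 1  t=2,i=3
  .##.# -> .   bit 13 = 0  t=3,i=8
  .##.. -> .   bit 12 = 0  t=0,i=5
  .#.## -> .   bit 11 = 0  t=0,i=3
  .#.#. -> #   bit 10 = 1  t=0,i=9
  .#..# -> #   bit 9 = 1  t=0,i=0
  .#... -> .   bit 8 = 0  t=0,i=13
  ..### -> #   bit 7 = 1  t=2,i=2
  ..##. -> .   bit 6 = 0  t=5,i=5
  ..#.# -> .   bit 5 = 0  t=0,i=2
  ..#.. -> .   bit 4 = 0  t=0,i=16
  ...## -> .   bit 3 = 0  t=2,i=1
  ...#. -> #   bit 2 = 1  t=0,i=15
  ....# -> .   bit 1 = 0  t=1,i=5
  ..... -> #   bit 0 = 1  t=1,i=4
  bits 01111101000111011100011010000101 = 2099103365

2099103365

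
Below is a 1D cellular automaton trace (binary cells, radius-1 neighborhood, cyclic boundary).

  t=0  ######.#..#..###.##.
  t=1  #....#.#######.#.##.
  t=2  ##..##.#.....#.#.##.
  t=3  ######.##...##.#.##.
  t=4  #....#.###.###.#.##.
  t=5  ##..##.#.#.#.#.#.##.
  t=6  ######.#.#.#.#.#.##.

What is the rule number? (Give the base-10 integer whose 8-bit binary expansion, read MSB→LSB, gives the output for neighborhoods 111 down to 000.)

94

  [7] ### => .  t=0,i=1
  [6] ##. => #  t=0,i=5
  [5] #.# => .  t=0,i=6
  [4] #.. => #  t=0,i=8
  [3] .## => #  t=0,i=0
  [2] .#. => #  t=0,i=7
  [1] ..# => #  t=0,i=9
  [0] ... => .  t=1,i=2
  bits 01011110 = 94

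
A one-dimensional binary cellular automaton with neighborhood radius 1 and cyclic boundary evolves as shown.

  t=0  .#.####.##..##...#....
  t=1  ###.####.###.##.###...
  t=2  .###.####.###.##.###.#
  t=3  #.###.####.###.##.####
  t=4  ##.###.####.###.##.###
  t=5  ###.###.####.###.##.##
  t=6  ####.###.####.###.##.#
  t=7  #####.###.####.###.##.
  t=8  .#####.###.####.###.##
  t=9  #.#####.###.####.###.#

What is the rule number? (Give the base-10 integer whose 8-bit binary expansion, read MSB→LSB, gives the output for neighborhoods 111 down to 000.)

  ### -> #   bit 7 = 1  t=0,i=4
  ##. -> #   bit 6 = 1  t=0,i=6
  #.# -> #   bit 5 = 1  t=0,i=2
  #.. -> #   bit 4 = 1  t=0,i=10
  .## -> .   bit 3 = 0  t=0,i=3
  .#. -> #   bit 2 = 1  t=0,i=1
  ..# -> #   bit 1 = 1  t=0,i=0
  ... -> .   bit 0 = 0  t=0,i=15
  bits 11110110 = 246

246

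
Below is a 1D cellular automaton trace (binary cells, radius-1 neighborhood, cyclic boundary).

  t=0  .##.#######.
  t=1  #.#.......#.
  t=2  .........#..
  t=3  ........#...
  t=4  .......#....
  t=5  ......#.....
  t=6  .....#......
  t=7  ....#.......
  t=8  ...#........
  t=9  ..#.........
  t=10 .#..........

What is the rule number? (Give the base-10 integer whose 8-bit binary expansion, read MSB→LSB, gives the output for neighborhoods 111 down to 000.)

66

  nb ###: next=.  (t=0,i=5, bit7=0)
  nb ##.: next=#  (t=0,i=2, bit6=1)
  nb #.#: next=.  (t=0,i=3, bit5=0)
  nb #..: next=.  (t=0,i=11, bit4=0)
  nb .##: next=.  (t=0,i=1, bit3=0)
  nb .#.: next=.  (t=1,i=0, bit2=0)
  nb ..#: next=#  (t=0,i=0, bit1=1)
  nb ...: next=.  (t=1,i=4, bit0=0)
  bits 01000010 = 66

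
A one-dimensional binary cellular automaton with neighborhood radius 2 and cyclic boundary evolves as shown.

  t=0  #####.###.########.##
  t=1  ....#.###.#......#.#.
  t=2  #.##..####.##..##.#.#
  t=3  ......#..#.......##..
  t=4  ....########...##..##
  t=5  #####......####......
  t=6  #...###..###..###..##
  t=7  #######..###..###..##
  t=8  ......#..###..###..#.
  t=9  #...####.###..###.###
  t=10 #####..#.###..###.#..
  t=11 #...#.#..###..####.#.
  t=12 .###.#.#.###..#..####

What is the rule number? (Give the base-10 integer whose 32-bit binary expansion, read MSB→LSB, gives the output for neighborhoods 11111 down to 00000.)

900155294

  ##### -> .   bit 31 = 0  t=0,i=0
  ####. -> .   bit 30 = 0  t=0,i=3
  ###.# -> #   bit 29 = 1  t=0,i=4
  ###.. -> #   bit 28 = 1  t=4,i=11
  ##.## -> .   bit 27 = 0  t=0,i=5
  ##.#. -> #   bit 26 = 1  t=1,i=9
  ##..# -> .   bit 25 = 0  t=2,i=4
  ##... -> #   bit 24 = 1  t=3,i=19
  #.### -> #   bit 23 = 1  t=0,i=6
  #.##. -> .   bit 22 = 0  t=2,i=2
  #.#.# -> #   bit 21 = 1  t=2,i=18
  #.#.. -> .   bit 20 = 0  t=1,i=10
  #..## -> .   bit 19 = 0  t=2,i=5
  #..#. -> #   bit 18 = 1  t=3,i=8
  #...# -> #   bit 17 = 1  t=4,i=13
  #.... -> #   bit 16 = 1  t=1,i=0
  .#### -> .   bit 15 = 0  t=0,i=11
  .###. -> #   bit 14 = 1  t=0,i=7
  .##.# -> .   bit 13 = 0  t=2,i=0
  .##.. -> .   bit 12 = 0  t=2,i=3
  .#.## -> .   bit 11 = 0  t=1,i=5
  .#.#. -> #   bit 10 = 1  t=1,i=18
  .#..# -> #   bit 9 = 1  t=3,i=7
  .#... -> #   bit 8 = 1  t=1,i=11
  ..### -> #   bit 7 = 1  t=2,i=6
  ..##. -> .   bit 6 = 0  t=2,i=15
  ..#.# -> .   bit 5 = 0  t=1,i=4
  ..#.. -> #   bit 4 = 1  t=3,i=6
  ...## -> #   bit 3 = 1  t=3,i=16
  ...#. -> #   bit 2 = 1  t=1,i=3
  ....# -> #   bit 1 = 1  t=1,i=2
  ..... -> .   bit 0 = 0  t=1,i=1
  bits 00110101101001110100011110011110 = 900155294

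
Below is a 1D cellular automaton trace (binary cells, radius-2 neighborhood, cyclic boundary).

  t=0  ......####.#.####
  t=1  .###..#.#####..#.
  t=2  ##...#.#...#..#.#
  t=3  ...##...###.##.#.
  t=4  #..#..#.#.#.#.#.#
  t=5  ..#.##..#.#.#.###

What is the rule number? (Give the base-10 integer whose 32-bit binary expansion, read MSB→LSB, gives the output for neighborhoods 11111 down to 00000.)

  [31] ##### => .  t=1,i=10
  [30] ####. => #  t=0,i=8
  [29] ###.# => #  t=0,i=9
  [28] ###.. => .  t=0,i=16
  [27] ##.## => .  t=3,i=11
  [26] ##.#. => #  t=0,i=10
  [25] ##..# => .  t=1,i=4
  [24] ##... => .  t=0,i=0
  [23] #.### => .  t=0,i=13
  [22] #.##. => #  t=3,i=12
  [21] #.#.# => #  t=0,i=11
  [20] #.#.. => .  t=2,i=7
  [19] #..## => #  t=1,i=0
  [18] #..#. => #  t=1,i=5
  [17] #...# => #  t=2,i=3
  [16] #.... => #  t=0,i=1
  [15] .#### => .  t=0,i=7
  [14] .###. => .  t=1,i=2
  [13] .##.# => .  t=3,i=13
  [12] .##.. => .  t=3,i=4
  [11] .#.## => #  t=0,i=12
  [10] .#.#. => .  t=2,i=6
  [9] .#..# => #  t=1,i=16
  [8] .#... => #  t=2,i=8
  [7] ..### => #  t=0,i=6
  [6] ..##. => #  t=3,i=3
  [5] ..#.# => .  t=1,i=6
  [4] ..#.. => .  t=1,i=15
  [3] ...## => .  t=0,i=5
  [2] ...#. => #  t=2,i=4
  [1] ....# => .  t=0,i=4
  [0] ..... => #  t=0,i=2
  bits 01100100011011110000101111000101 = 1684999109

1684999109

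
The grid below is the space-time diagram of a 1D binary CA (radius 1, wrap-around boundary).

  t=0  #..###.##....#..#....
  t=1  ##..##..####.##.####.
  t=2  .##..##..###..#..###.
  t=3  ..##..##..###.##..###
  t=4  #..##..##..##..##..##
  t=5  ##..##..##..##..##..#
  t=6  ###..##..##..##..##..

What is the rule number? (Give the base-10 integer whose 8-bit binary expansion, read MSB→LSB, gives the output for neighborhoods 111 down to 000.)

213

  nb ###: next=#  (t=0,i=4, bit7=1)
  nb ##.: next=#  (t=0,i=5, bit6=1)
  nb #.#: next=.  (t=0,i=6, bit5=0)
  nb #..: next=#  (t=0,i=1, bit4=1)
  nb .##: next=.  (t=0,i=3, bit3=0)
  nb .#.: next=#  (t=0,i=0, bit2=1)
  nb ..#: next=.  (t=0,i=2, bit1=0)
  nb ...: next=#  (t=0,i=10, bit0=1)
  bits 11010101 = 213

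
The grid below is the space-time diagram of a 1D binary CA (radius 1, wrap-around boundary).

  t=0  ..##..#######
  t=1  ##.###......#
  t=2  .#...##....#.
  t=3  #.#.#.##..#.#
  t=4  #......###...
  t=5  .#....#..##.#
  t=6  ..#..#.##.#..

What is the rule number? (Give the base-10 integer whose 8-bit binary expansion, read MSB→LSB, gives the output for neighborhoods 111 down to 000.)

82

  [7] ### => .  t=0,i=7
  [6] ##. => #  t=0,i=3
  [5] #.# => .  t=1,i=2
  [4] #.. => #  t=0,i=0
  [3] .## => .  t=0,i=2
  [2] .#. => .  t=2,i=1
  [1] ..# => #  t=0,i=1
  [0] ... => .  t=1,i=7
  bits 01010010 = 82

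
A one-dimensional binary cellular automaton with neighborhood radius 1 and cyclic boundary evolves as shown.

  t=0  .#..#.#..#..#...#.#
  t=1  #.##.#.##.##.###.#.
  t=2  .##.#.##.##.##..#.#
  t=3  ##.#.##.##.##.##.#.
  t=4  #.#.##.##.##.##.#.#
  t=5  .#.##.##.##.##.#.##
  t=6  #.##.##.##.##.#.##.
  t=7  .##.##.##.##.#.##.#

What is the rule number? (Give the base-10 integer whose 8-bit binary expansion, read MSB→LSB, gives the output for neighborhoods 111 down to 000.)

  ###|.  b7=0 t=1,i=14
  ##.|.  b6=0 t=1,i=3
  #.#|#  b5=1 t=0,i=0
  #..|#  b4=1 t=0,i=2
  .##|#  b3=1 t=1,i=2
  .#.|.  b2=0 t=0,i=1
  ..#|#  b1=1 t=0,i=3
  ...|#  b0=1 t=0,i=14
  bits 00111011 = 59

59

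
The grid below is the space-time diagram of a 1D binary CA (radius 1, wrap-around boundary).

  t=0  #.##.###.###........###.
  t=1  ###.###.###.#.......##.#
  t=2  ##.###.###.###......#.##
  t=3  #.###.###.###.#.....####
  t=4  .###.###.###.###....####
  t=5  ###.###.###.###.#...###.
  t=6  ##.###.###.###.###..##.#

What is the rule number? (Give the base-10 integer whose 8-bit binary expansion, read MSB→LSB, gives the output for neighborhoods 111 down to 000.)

  ### -> #   bit 7 = 1  t=0,i=6
  ##. -> .   bit 6 = 0  t=0,i=3
  #.# -> #   bit 5 = 1  t=0,i=1
  #.. -> #   bit 4 = 1  t=0,i=12
  .## -> #   bit 3 = 1  t=0,i=2
  .#. -> #   bit 2 = 1  t=0,i=0
  ..# -> .   bit 1 = 0  t=0,i=19
  ... -> .   bit 0 = 0  t=0,i=13
  bits 10111100 = 188

188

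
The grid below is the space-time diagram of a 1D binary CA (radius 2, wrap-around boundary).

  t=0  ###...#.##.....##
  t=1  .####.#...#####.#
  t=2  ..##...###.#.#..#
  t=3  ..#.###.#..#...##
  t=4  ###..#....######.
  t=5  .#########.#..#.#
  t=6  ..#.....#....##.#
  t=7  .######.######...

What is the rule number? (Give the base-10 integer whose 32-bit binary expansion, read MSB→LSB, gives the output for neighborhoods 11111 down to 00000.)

1529332091

  #####|.  b31=0 t=0,i=0
  ####.|#  b30=1 t=0,i=1
  ###.#|.  b29=0 t=1,i=4
  ###..|#  b28=1 t=0,i=2
  ##.##|#  b27=1 t=4,i=16
  ##.#.|.  b26=0 t=1,i=5
  ##..#|#  b25=1 t=3,i=0
  ##...|#  b24=1 t=0,i=3
  #.###|.  b23=0 t=1,i=1
  #.##.|.  b22=0 t=0,i=8
  #.#.#|#  b21=1 t=1,i=16
  #.#..|.  b20=0 t=1,i=6
  #..##|.  b19=0 t=2,i=1
  #..#.|#  b18=1 t=2,i=15
  #...#|#  b17=1 t=0,i=4
  #....|#  b16=1 t=0,i=11
  .####|#  b15=1 t=0,i=16
  .###.|#  b14=1 t=2,i=8
  .##.#|.  b13=0 t=6,i=14
  .##..|.  b12=0 t=0,i=9
  .#.##|.  b11=0 t=0,i=7
  .#.#.|.  b10=0 t=2,i=12
  .#..#|.  b9=0 t=2,i=0
  .#...|#  b8=1 t=1,i=7
  ..###|.  b7=0 t=0,i=15
  ..##.|#  b6=1 t=2,i=2
  ..#.#|#  b5=1 t=0,i=6
  ..#..|#  b4=1 t=2,i=16
  ...##|#  b3=1 t=0,i=14
  ...#.|.  b2=0 t=0,i=5
  ....#|#  b1=1 t=0,i=13
  .....|#  b0=1 t=0,i=12
  bits 01011011001001111100000101111011 = 1529332091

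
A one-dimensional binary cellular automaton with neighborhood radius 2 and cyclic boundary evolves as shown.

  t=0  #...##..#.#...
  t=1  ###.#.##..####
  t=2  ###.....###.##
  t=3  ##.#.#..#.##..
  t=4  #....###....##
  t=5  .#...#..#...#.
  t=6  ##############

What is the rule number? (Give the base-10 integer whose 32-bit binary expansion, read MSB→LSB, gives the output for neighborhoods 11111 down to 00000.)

  nb #####: next=#  (t=1,i=0, bit31=1)
  nb ####.: next=#  (t=1,i=1, bit30=1)
  nb ###.#: next=#  (t=1,i=2, bit29=1)
  nb ###..: next=.  (t=2,i=2, bit28=0)
  nb ##.##: next=#  (t=2,i=11, bit27=1)
  nb ##.#.: next=.  (t=1,i=3, bit26=0)
  nb ##..#: next=#  (t=0,i=6, bit25=1)
  nb ##...: next=#  (t=2,i=3, bit24=1)
  nb #.###: next=.  (t=2,i=12, bit23=0)
  nb #.##.: next=.  (t=1,i=6, bit22=0)
  nb #.#.#: next=.  (t=1,i=4, bit21=0)
  nb #.#..: next=#  (t=0,i=10, bit20=1)
  nb #..##: next=#  (t=1,i=9, bit19=1)
  nb #..#.: next=#  (t=0,i=7, bit18=1)
  nb #...#: next=#  (t=0,i=2, bit17=1)
  nb #....: next=.  (t=2,i=4, bit16=0)
  nb .####: next=.  (t=1,i=11, bit15=0)
  nb .###.: next=.  (t=2,i=9, bit14=0)
  nb .##.#: next=.  (t=3,i=1, bit13=0)
  nb .##..: next=.  (t=0,i=5, bit12=0)
  nb .#.##: next=.  (t=1,i=5, bit11=0)
  nb .#.#.: next=.  (t=0,i=9, bit10=0)
  nb .#..#: next=#  (t=3,i=6, bit9=1)
  nb .#...: next=#  (t=0,i=1, bit8=1)
  nb ..###: next=#  (t=1,i=10, bit7=1)
  nb ..##.: next=#  (t=0,i=4, bit6=1)
  nb ..#.#: next=.  (t=0,i=8, bit5=0)
  nb ..#..: next=#  (t=0,i=0, bit4=1)
  nb ...##: next=.  (t=0,i=3, bit3=0)
  nb ...#.: next=#  (t=0,i=13, bit2=1)
  nb ....#: next=.  (t=2,i=6, bit1=0)
  nb .....: next=#  (t=2,i=5, bit0=1)
  bits 11101011000111100000001111010101 = 3944612821

3944612821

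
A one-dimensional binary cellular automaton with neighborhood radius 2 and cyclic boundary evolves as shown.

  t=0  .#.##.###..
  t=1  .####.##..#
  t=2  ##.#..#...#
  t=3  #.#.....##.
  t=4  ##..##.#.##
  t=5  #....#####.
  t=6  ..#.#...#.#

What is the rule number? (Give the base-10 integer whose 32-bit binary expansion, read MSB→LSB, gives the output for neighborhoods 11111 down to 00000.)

  nb #####: next=.  (t=5,i=7, bit31=0)
  nb ####.: next=#  (t=1,i=3, bit30=1)
  nb ###.#: next=.  (t=1,i=4, bit29=0)
  nb ###..: next=.  (t=0,i=8, bit28=0)
  nb ##.##: next=.  (t=0,i=5, bit27=0)
  nb ##.#.: next=#  (t=2,i=2, bit26=1)
  nb ##..#: next=.  (t=1,i=8, bit25=0)
  nb ##...: next=.  (t=0,i=9, bit24=0)
  nb #.###: next=#  (t=0,i=6, bit23=1)
  nb #.##.: next=#  (t=0,i=3, bit22=1)
  nb #.#.#: next=#  (t=3,i=0, bit21=1)
  nb #.#..: next=.  (t=2,i=3, bit20=0)
  nb #..##: next=.  (t=4,i=3, bit19=0)
  nb #..#.: next=.  (t=1,i=9, bit18=0)
  nb #...#: next=#  (t=0,i=10, bit17=1)
  nb #....: next=#  (t=3,i=4, bit16=1)
  nb .####: next=.  (t=1,i=2, bit15=0)
  nb .###.: next=#  (t=0,i=7, bit14=1)
  nb .##.#: next=#  (t=0,i=4, bit13=1)
  nb .##..: next=.  (t=1,i=7, bit12=0)
  nb .#.##: next=#  (t=0,i=2, bit11=1)
  nb .#.#.: next=#  (t=3,i=1, bit10=1)
  nb .#..#: next=.  (t=2,i=4, bit9=0)
  nb .#...: next=.  (t=2,i=7, bit8=0)
  nb ..###: next=.  (t=2,i=10, bit7=0)
  nb ..##.: next=.  (t=3,i=8, bit6=0)
  nb ..#.#: next=#  (t=0,i=1, bit5=1)
  nb ..#..: next=.  (t=2,i=6, bit4=0)
  nb ...##: next=#  (t=2,i=9, bit3=1)
  nb ...#.: next=.  (t=0,i=0, bit2=0)
  nb ....#: next=.  (t=3,i=6, bit1=0)
  nb .....: next=#  (t=3,i=5, bit0=1)
  bits 01000100111000110110110000101001 = 1155755049

1155755049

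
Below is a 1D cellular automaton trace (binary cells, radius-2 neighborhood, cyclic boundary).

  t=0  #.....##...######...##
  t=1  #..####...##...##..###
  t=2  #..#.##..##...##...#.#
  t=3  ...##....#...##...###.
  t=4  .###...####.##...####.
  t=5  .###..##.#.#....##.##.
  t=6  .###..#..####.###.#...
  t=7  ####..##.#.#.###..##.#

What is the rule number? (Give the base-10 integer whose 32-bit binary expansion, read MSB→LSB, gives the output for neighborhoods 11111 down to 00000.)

  ##### -> .   bit 31 = 0  t=0,i=13
  ####. -> #   bit 30 = 1  t=0,i=15
  ###.# -> .   bit 29 = 0  t=4,i=10
  ###.. -> #   bit 28 = 1  t=0,i=0
  ##.## -> #   bit 27 = 1  t=4,i=11
  ##.#. -> .   bit 26 = 0  t=5,i=8
  ##..# -> .   bit 25 = 0  t=1,i=1
  ##... -> .   bit 24 = 0  t=0,i=1
  #.### -> #   bit 23 = 1  t=6,i=14
  #.##. -> .   bit 22 = 0  t=2,i=5
  #.#.# -> #   bit 21 = 1  t=5,i=9
  #.#.. -> #   bit 20 = 1  t=5,i=11
  #..## -> .   bit 19 = 0  t=1,i=2
  #..#. -> .   bit 18 = 0  t=2,i=2
  #...# -> .   bit 17 = 0  t=0,i=9
  #.... -> .   bit 16 = 0  t=0,i=2
  .#### -> .   bit 15 = 0  t=0,i=12
  .###. -> #   bit 14 = 1  t=0,i=21
  .##.# -> .   bit 13 = 0  t=5,i=7
  .##.. -> .   bit 12 = 0  t=0,i=7
  .#.## -> #   bit 11 = 1  t=2,i=4
  .#.#. -> #   bit 10 = 1  t=5,i=10
  .#..# -> #   bit 9 = 1  t=6,i=7
  .#... -> #   bit 8 = 1  t=3,i=10
  ..### -> #   bit 7 = 1  t=0,i=11
  ..##. -> #   bit 6 = 1  t=0,i=6
  ..#.# -> #   bit 5 = 1  t=2,i=3
  ..#.. -> #   bit 4 = 1  t=3,i=9
  ...## -> #   bit 3 = 1  t=0,i=5
  ...#. -> #   bit 2 = 1  t=2,i=18
  ....# -> #   bit 1 = 1  t=0,i=4
  ..... -> #   bit 0 = 1  t=0,i=3
  bits 01011000101100000100111111111111 = 1487949823

1487949823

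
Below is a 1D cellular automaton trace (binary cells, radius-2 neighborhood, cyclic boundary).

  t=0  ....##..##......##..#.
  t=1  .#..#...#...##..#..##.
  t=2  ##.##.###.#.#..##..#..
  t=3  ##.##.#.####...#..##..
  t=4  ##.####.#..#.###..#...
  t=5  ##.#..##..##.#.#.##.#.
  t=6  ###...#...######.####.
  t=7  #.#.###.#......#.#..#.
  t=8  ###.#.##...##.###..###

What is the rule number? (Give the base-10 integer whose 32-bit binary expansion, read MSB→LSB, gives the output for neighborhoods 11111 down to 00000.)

  [31] ##### => .  t=6,i=12
  [30] ####. => .  t=3,i=10
  [29] ###.# => #  t=2,i=8
  [28] ###.. => #  t=3,i=11
  [27] ##.## => .  t=2,i=2
  [26] ##.#. => #  t=2,i=9
  [25] ##..# => .  t=0,i=6
  [24] ##... => .  t=0,i=10
  [23] #.### => #  t=2,i=6
  [22] #.##. => #  t=2,i=3
  [21] #.#.# => #  t=2,i=10
  [20] #.#.. => .  t=2,i=12
  [19] #..## => .  t=0,i=7
  [18] #..#. => #  t=0,i=19
  [17] #...# => #  t=1,i=6
  [16] #.... => .  t=0,i=0
  [15] .#### => .  t=3,i=9
  [14] .###. => .  t=2,i=7
  [13] .##.# => #  t=2,i=1
  [12] .##.. => .  t=0,i=5
  [11] .#.## => .  t=3,i=7
  [10] .#.#. => #  t=2,i=11
  [9] .#..# => .  t=1,i=2
  [8] .#... => .  t=0,i=21
  [7] ..### => .  t=6,i=10
  [6] ..##. => #  t=0,i=4
  [5] ..#.# => #  t=4,i=11
  [4] ..#.. => #  t=0,i=20
  [3] ...## => .  t=0,i=3
  [2] ...#. => #  t=1,i=7
  [1] ....# => .  t=0,i=2
  [0] ..... => #  t=0,i=1
  bits 00110100111001100010010001110101 = 887497845

887497845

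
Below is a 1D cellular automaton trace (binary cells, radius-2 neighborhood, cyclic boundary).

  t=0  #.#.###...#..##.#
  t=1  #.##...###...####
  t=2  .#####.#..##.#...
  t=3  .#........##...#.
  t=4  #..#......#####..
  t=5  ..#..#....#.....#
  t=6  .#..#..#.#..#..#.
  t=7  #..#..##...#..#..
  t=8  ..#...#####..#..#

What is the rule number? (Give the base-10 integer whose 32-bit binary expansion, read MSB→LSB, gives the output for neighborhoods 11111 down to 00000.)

  [31] ##### => .  t=1,i=15
  [30] ####. => .  t=1,i=16
  [29] ###.# => .  t=1,i=0
  [28] ###.. => .  t=0,i=6
  [27] ##.## => #  t=0,i=15
  [26] ##.#. => .  t=0,i=1
  [25] ##..# => .  t=4,i=15
  [24] ##... => #  t=0,i=7
  [23] #.### => .  t=0,i=4
  [22] #.##. => #  t=0,i=16
  [21] #.#.# => #  t=0,i=2
  [20] #.#.. => .  t=2,i=7
  [19] #..## => .  t=0,i=12
  [18] #..#. => #  t=3,i=0
  [17] #...# => #  t=0,i=8
  [16] #.... => #  t=2,i=15
  [15] .#### => .  t=1,i=14
  [14] .###. => .  t=0,i=5
  [13] .##.# => #  t=0,i=0
  [12] .##.. => #  t=1,i=3
  [11] .#.## => #  t=0,i=3
  [10] .#.#. => .  t=6,i=8
  [9] .#..# => .  t=0,i=11
  [8] .#... => .  t=2,i=14
  [7] ..### => #  t=1,i=7
  [6] ..##. => #  t=0,i=13
  [5] ..#.# => #  t=6,i=7
  [4] ..#.. => .  t=0,i=10
  [3] ...## => .  t=1,i=6
  [2] ...#. => #  t=0,i=9
  [1] ....# => .  t=2,i=16
  [0] ..... => .  t=3,i=4
  bits 00001001011001110011100011100100 = 157759716

157759716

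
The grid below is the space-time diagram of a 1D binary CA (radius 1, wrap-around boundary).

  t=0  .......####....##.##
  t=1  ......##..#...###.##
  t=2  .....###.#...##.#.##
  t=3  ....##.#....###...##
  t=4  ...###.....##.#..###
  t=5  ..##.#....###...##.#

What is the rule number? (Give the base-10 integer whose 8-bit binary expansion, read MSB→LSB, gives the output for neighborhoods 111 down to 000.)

74

  ### -> .   bit 7 = 0  t=0,i=8
  ##. -> #   bit 6 = 1  t=0,i=10
  #.# -> .   bit 5 = 0  t=0,i=17
  #.. -> .   bit 4 = 0  t=0,i=0
  .## -> #   bit 3 = 1  t=0,i=7
  .#. -> .   bit 2 = 0  t=1,i=10
  ..# -> #   bit 1 = 1  t=0,i=6
  ... -> .   bit 0 = 0  t=0,i=1
  bits 01001010 = 74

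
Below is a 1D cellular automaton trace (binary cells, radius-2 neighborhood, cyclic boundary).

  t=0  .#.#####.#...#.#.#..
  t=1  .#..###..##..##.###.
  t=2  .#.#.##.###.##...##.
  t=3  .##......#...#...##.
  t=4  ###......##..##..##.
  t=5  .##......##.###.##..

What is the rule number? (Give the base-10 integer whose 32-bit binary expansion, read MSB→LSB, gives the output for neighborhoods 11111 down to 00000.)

3491288432

  [31] ##### => #  t=0,i=5
  [30] ####. => #  t=0,i=6
  [29] ###.# => .  t=0,i=7
  [28] ###.. => #  t=1,i=6
  [27] ##.## => .  t=1,i=15
  [26] ##.#. => .  t=0,i=8
  [25] ##..# => .  t=1,i=7
  [24] ##... => .  t=2,i=14
  [23] #.### => .  t=0,i=3
  [22] #.##. => .  t=2,i=5
  [21] #.#.# => .  t=0,i=15
  [20] #.#.. => #  t=0,i=9
  [19] #..## => #  t=1,i=3
  [18] #..#. => .  t=1,i=0
  [17] #...# => .  t=0,i=11
  [16] #.... => .  t=3,i=4
  [15] .#### => #  t=0,i=4
  [14] .###. => #  t=1,i=5
  [13] .##.# => .  t=1,i=14
  [12] .##.. => #  t=1,i=10
  [11] .#.## => .  t=0,i=2
  [10] .#.#. => #  t=0,i=14
  [9] .#..# => .  t=1,i=2
  [8] .#... => #  t=0,i=10
  [7] ..### => .  t=1,i=4
  [6] ..##. => #  t=1,i=9
  [5] ..#.# => #  t=0,i=1
  [4] ..#.. => #  t=1,i=1
  [3] ...## => .  t=2,i=16
  [2] ...#. => .  t=0,i=0
  [1] ....# => .  t=3,i=7
  [0] ..... => .  t=3,i=5
  bits 11010000000110001101010101110000 = 3491288432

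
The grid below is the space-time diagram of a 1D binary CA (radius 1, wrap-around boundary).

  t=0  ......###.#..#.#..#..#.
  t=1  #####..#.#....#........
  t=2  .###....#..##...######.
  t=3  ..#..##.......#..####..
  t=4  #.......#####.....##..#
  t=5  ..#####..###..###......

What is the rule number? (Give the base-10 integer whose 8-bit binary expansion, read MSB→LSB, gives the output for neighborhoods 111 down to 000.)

161

  [7] ### => #  t=0,i=7
  [6] ##. => .  t=0,i=8
  [5] #.# => #  t=0,i=9
  [4] #.. => .  t=0,i=11
  [3] .## => .  t=0,i=6
  [2] .#. => .  t=0,i=10
  [1] ..# => .  t=0,i=5
  [0] ... => #  t=0,i=0
  bits 10100001 = 161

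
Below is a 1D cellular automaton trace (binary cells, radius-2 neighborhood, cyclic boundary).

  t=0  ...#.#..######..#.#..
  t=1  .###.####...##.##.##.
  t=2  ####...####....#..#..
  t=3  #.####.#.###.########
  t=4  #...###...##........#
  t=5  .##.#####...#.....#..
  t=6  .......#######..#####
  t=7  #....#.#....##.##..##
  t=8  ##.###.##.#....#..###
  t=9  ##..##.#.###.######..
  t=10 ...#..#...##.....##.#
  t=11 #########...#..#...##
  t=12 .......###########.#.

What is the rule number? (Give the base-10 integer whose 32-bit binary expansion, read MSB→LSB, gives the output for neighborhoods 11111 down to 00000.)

  ##### -> .   bit 31 = 0  t=0,i=10
  ####. -> #   bit 30 = 1  t=0,i=12
  ###.# -> #   bit 29 = 1  t=1,i=3
  ###.. -> #   bit 28 = 1  t=0,i=13
  ##.## -> .   bit 27 = 0  t=1,i=4
  ##.#. -> #   bit 26 = 1  t=3,i=6
  ##..# -> .   bit 25 = 0  t=0,i=14
  ##... -> #   bit 24 = 1  t=1,i=9
  #.### -> .   bit 23 = 0  t=1,i=5
  #.##. -> #   bit 22 = 1  t=1,i=15
  #.#.# -> .   bit 21 = 0  t=3,i=7
  #.#.. -> #   bit 20 = 1  t=0,i=5
  #..## -> #   bit 19 = 1  t=0,i=7
  #..#. -> #   bit 18 = 1  t=0,i=15
  #...# -> #   bit 17 = 1  t=1,i=10
  #.... -> .   bit 16 = 0  t=0,i=20
  .#### -> .   bit 15 = 0  t=0,i=9
  .###. -> #   bit 14 = 1  t=1,i=2
  .##.# -> .   bit 13 = 0  t=1,i=13
  .##.. -> .   bit 12 = 0  t=1,i=19
  .#.## -> .   bit 11 = 0  t=3,i=8
  .#.#. -> .   bit 10 = 0  t=0,i=4
  .#..# -> #   bit 9 = 1  t=0,i=6
  .#... -> #   bit 8 = 1  t=0,i=19
  ..### -> #   bit 7 = 1  t=0,i=8
  ..##. -> .   bit 6 = 0  t=1,i=12
  ..#.# -> #   bit 5 = 1  t=0,i=3
  ..#.. -> #   bit 4 = 1  t=2,i=15
  ...## -> .   bit 3 = 0  t=1,i=11
  ...#. -> #   bit 2 = 1  t=0,i=2
  ....# -> #   bit 1 = 1  t=0,i=1
  ..... -> .   bit 0 = 0  t=0,i=0
  bits 01110101010111100100001110110110 = 1969111990

1969111990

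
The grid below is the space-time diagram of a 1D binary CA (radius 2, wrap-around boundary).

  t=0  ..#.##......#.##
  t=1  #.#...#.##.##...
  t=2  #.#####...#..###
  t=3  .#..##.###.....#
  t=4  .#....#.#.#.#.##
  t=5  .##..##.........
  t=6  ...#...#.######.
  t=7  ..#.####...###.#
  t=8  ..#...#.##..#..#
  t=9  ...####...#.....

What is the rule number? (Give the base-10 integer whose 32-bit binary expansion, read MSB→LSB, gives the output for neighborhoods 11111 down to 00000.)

  #####|#  b31=1 t=2,i=4
  ####.|#  b30=1 t=2,i=5
  ###.#|.  b29=0 t=2,i=0
  ###..|.  b28=0 t=2,i=6
  ##.##|#  b27=1 t=1,i=10
  ##.#.|.  b26=0 t=4,i=0
  ##..#|#  b25=1 t=0,i=0
  ##...|#  b24=1 t=0,i=6
  #.###|.  b23=0 t=2,i=2
  #.##.|.  b22=0 t=0,i=4
  #.#.#|.  b21=0 t=4,i=8
  #.#..|#  b20=1 t=1,i=2
  #..##|.  b19=0 t=2,i=12
  #..#.|.  b18=0 t=0,i=1
  #...#|#  b17=1 t=1,i=4
  #....|.  b16=0 t=0,i=7
  .####|.  b15=0 t=2,i=3
  .###.|#  b14=1 t=3,i=8
  .##.#|.  b13=0 t=1,i=9
  .##..|.  b12=0 t=0,i=5
  .#.##|.  b11=0 t=0,i=3
  .#.#.|.  b10=0 t=1,i=1
  .#..#|.  b9=0 t=2,i=11
  .#...|#  b8=1 t=1,i=3
  ..###|.  b7=0 t=2,i=13
  ..##.|.  b6=0 t=3,i=4
  ..#.#|#  b5=1 t=0,i=2
  ..#..|.  b4=0 t=2,i=10
  ...##|.  b3=0 t=5,i=0
  ...#.|#  b2=1 t=0,i=11
  ....#|.  b1=0 t=0,i=10
  .....|#  b0=1 t=0,i=8
  bits 11001011000100100100000100100101 = 3406971173

3406971173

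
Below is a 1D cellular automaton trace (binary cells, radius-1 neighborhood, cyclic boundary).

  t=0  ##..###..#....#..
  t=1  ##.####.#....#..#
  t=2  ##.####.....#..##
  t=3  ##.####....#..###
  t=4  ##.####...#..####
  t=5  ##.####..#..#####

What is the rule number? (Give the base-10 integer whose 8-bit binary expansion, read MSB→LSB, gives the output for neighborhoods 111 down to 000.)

202

  ###|#  b7=1 t=0,i=5
  ##.|#  b6=1 t=0,i=1
  #.#|.  b5=0 t=1,i=2
  #..|.  b4=0 t=0,i=2
  .##|#  b3=1 t=0,i=0
  .#.|.  b2=0 t=0,i=9
  ..#|#  b1=1 t=0,i=3
  ...|.  b0=0 t=0,i=11
  bits 11001010 = 202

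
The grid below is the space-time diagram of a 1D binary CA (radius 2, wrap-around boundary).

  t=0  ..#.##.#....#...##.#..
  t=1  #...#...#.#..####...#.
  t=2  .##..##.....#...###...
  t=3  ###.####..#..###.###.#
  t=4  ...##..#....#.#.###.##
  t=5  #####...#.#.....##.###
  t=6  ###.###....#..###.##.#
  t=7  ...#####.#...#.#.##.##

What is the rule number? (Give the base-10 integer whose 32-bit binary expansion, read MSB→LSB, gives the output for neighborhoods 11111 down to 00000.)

2580173130

  [31] ##### => #  t=5,i=0
  [30] ####. => .  t=1,i=15
  [29] ###.# => .  t=3,i=2
  [28] ###.. => #  t=1,i=16
  [27] ##.## => #  t=3,i=3
  [26] ##.#. => .  t=0,i=6
  [25] ##..# => .  t=2,i=3
  [24] ##... => #  t=1,i=17
  [23] #.### => #  t=3,i=4
  [22] #.##. => #  t=0,i=4
  [21] #.#.# => .  t=4,i=14
  [20] #.#.. => .  t=0,i=7
  [19] #..## => #  t=1,i=12
  [18] #..#. => .  t=3,i=9
  [17] #...# => #  t=0,i=14
  [16] #.... => .  t=0,i=9
  [15] .#### => .  t=1,i=14
  [14] .###. => #  t=2,i=17
  [13] .##.# => .  t=0,i=5
  [12] .##.. => #  t=2,i=2
  [11] .#.## => .  t=0,i=3
  [10] .#.#. => .  t=1,i=9
  [9] .#..# => .  t=1,i=11
  [8] .#... => #  t=0,i=8
  [7] ..### => .  t=1,i=13
  [6] ..##. => #  t=0,i=16
  [5] ..#.# => .  t=0,i=2
  [4] ..#.. => .  t=0,i=12
  [3] ...## => #  t=0,i=15
  [2] ...#. => .  t=0,i=1
  [1] ....# => #  t=0,i=0
  [0] ..... => .  t=2,i=9
  bits 10011001110010100101000101001010 = 2580173130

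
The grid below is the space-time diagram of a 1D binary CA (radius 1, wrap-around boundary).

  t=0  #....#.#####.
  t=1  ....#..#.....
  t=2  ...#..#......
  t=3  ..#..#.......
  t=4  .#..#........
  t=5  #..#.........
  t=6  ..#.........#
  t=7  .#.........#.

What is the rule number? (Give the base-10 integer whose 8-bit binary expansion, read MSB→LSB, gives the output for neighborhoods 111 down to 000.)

  ### -> .   bit 7 = 0  t=0,i=8
  ##. -> .   bit 6 = 0  t=0,i=11
  #.# -> .   bit 5 = 0  t=0,i=6
  #.. -> .   bit 4 = 0  t=0,i=1
  .## -> #   bit 3 = 1  t=0,i=7
  .#. -> .   bit 2 = 0  t=0,i=0
  ..# -> #   bit 1 = 1  t=0,i=4
  ... -> .   bit 0 = 0  t=0,i=2
  bits 00001010 = 10

10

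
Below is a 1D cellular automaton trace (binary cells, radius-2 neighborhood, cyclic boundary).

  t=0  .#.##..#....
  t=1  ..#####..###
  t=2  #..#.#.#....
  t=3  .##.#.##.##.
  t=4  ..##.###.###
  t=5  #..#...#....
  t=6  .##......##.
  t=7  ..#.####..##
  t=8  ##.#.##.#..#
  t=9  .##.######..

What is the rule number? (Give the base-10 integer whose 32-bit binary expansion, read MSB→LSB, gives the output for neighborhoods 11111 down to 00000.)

  nb #####: next=.  (t=1,i=4, bit31=0)
  nb ####.: next=#  (t=1,i=5, bit30=1)
  nb ###.#: next=#  (t=4,i=7, bit29=1)
  nb ###..: next=.  (t=1,i=6, bit28=0)
  nb ##.##: next=.  (t=3,i=8, bit27=0)
  nb ##.#.: next=#  (t=3,i=3, bit26=1)
  nb ##..#: next=#  (t=0,i=5, bit25=1)
  nb ##...: next=.  (t=6,i=3, bit24=0)
  nb #.###: next=.  (t=4,i=5, bit23=0)
  nb #.##.: next=#  (t=0,i=3, bit22=1)
  nb #.#.#: next=.  (t=2,i=5, bit21=0)
  nb #.#..: next=#  (t=2,i=7, bit20=1)
  nb #..##: next=.  (t=1,i=1, bit19=0)
  nb #..#.: next=#  (t=0,i=6, bit18=1)
  nb #...#: next=.  (t=5,i=5, bit17=0)
  nb #....: next=#  (t=0,i=9, bit16=1)
  nb .####: next=#  (t=1,i=3, bit15=1)
  nb .###.: next=.  (t=1,i=10, bit14=0)
  nb .##.#: next=#  (t=3,i=2, bit13=1)
  nb .##..: next=#  (t=0,i=4, bit12=1)
  nb .#.##: next=#  (t=0,i=2, bit11=1)
  nb .#.#.: next=#  (t=2,i=4, bit10=1)
  nb .#..#: next=#  (t=2,i=1, bit9=1)
  nb .#...: next=.  (t=0,i=8, bit8=0)
  nb ..###: next=.  (t=1,i=2, bit7=0)
  nb ..##.: next=.  (t=3,i=1, bit6=0)
  nb ..#.#: next=.  (t=0,i=1, bit5=0)
  nb ..#..: next=.  (t=0,i=7, bit4=0)
  nb ...##: next=.  (t=6,i=8, bit3=0)
  nb ...#.: next=.  (t=0,i=0, bit2=0)
  nb ....#: next=#  (t=0,i=11, bit1=1)
  nb .....: next=#  (t=0,i=10, bit0=1)
  bits 01100110010101011011111000000011 = 1716895235

1716895235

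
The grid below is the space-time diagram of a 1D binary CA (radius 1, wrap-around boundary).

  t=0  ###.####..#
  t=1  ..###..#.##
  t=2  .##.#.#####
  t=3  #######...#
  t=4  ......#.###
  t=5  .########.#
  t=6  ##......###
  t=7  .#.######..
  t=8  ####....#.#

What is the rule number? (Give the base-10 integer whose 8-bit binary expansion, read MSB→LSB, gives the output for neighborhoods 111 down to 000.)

111

  nb ###: next=.  (t=0,i=0, bit7=0)
  nb ##.: next=#  (t=0,i=2, bit6=1)
  nb #.#: next=#  (t=0,i=3, bit5=1)
  nb #..: next=.  (t=0,i=8, bit4=0)
  nb .##: next=#  (t=0,i=4, bit3=1)
  nb .#.: next=#  (t=1,i=7, bit2=1)
  nb ..#: next=#  (t=0,i=9, bit1=1)
  nb ...: next=#  (t=3,i=8, bit0=1)
  bits 01101111 = 111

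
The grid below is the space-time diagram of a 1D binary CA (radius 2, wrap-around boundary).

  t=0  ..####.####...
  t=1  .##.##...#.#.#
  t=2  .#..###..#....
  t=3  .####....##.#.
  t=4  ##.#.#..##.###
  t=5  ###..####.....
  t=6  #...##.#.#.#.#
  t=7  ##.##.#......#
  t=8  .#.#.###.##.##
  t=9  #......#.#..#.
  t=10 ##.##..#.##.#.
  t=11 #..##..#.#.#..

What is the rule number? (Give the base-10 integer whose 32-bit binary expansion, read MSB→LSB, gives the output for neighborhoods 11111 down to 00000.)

1700271097

  #####|.  b31=0 t=4,i=13
  ####.|#  b30=1 t=0,i=4
  ###.#|#  b29=1 t=0,i=5
  ###..|.  b28=0 t=0,i=10
  ##.##|.  b27=0 t=0,i=6
  ##.#.|#  b26=1 t=3,i=11
  ##..#|.  b25=0 t=2,i=7
  ##...|#  b24=1 t=0,i=11
  #.###|.  b23=0 t=0,i=7
  #.##.|#  b22=1 t=1,i=1
  #.#.#|.  b21=0 t=1,i=11
  #.#..|#  b20=1 t=3,i=12
  #..##|#  b19=1 t=2,i=3
  #..#.|.  b18=0 t=2,i=8
  #...#|.  b17=0 t=1,i=7
  #....|.  b16=0 t=0,i=12
  .####|.  b15=0 t=0,i=3
  .###.|.  b14=0 t=2,i=5
  .##.#|.  b13=0 t=1,i=2
  .##..|#  b12=1 t=1,i=5
  .#.##|.  b11=0 t=1,i=0
  .#.#.|.  b10=0 t=1,i=10
  .#..#|#  b9=1 t=2,i=2
  .#...|#  b8=1 t=2,i=10
  ..###|#  b7=1 t=0,i=2
  ..##.|#  b6=1 t=3,i=9
  ..#.#|#  b5=1 t=1,i=9
  ..#..|#  b4=1 t=2,i=1
  ...##|#  b3=1 t=0,i=1
  ...#.|.  b2=0 t=1,i=8
  ....#|.  b1=0 t=0,i=0
  .....|#  b0=1 t=0,i=13
  bits 01100101010110000001001111111001 = 1700271097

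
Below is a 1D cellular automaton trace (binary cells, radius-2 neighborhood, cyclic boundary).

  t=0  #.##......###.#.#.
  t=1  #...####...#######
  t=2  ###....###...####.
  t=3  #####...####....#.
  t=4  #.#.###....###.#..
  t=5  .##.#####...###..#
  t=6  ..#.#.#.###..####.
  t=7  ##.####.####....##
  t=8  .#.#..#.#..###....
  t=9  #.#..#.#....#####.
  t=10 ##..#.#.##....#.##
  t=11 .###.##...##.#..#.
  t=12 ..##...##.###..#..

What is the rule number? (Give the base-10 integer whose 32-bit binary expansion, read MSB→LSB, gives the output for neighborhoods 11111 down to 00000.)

3081200965

  nb #####: next=#  (t=1,i=13, bit31=1)
  nb ####.: next=.  (t=1,i=6, bit30=0)
  nb ###.#: next=#  (t=0,i=12, bit29=1)
  nb ###..: next=#  (t=1,i=0, bit28=1)
  nb ##.##: next=.  (t=2,i=17, bit27=0)
  nb ##.#.: next=#  (t=0,i=13, bit26=1)
  nb ##..#: next=#  (t=5,i=15, bit25=1)
  nb ##...: next=#  (t=0,i=4, bit24=1)
  nb #.###: next=#  (t=2,i=0, bit23=1)
  nb #.##.: next=.  (t=0,i=2, bit22=0)
  nb #.#.#: next=#  (t=0,i=0, bit21=1)
  nb #.#..: next=.  (t=4,i=15, bit20=0)
  nb #..##: next=.  (t=6,i=12, bit19=0)
  nb #..#.: next=#  (t=4,i=17, bit18=1)
  nb #...#: next=#  (t=1,i=2, bit17=1)
  nb #....: next=#  (t=0,i=5, bit16=1)
  nb .####: next=.  (t=1,i=5, bit15=0)
  nb .###.: next=#  (t=0,i=11, bit14=1)
  nb .##.#: next=#  (t=5,i=2, bit13=1)
  nb .##..: next=.  (t=0,i=3, bit12=0)
  nb .#.##: next=.  (t=0,i=1, bit11=0)
  nb .#.#.: next=#  (t=0,i=15, bit10=1)
  nb .#..#: next=.  (t=4,i=16, bit9=0)
  nb .#...: next=#  (t=9,i=8, bit8=1)
  nb ..###: next=.  (t=0,i=10, bit7=0)
  nb ..##.: next=#  (t=11,i=10, bit6=1)
  nb ..#.#: next=.  (t=3,i=16, bit5=0)
  nb ..#..: next=.  (t=11,i=16, bit4=0)
  nb ...##: next=.  (t=0,i=9, bit3=0)
  nb ...#.: next=#  (t=3,i=15, bit2=1)
  nb ....#: next=.  (t=0,i=8, bit1=0)
  nb .....: next=#  (t=0,i=6, bit0=1)
  bits 10110111101001110110010101000101 = 3081200965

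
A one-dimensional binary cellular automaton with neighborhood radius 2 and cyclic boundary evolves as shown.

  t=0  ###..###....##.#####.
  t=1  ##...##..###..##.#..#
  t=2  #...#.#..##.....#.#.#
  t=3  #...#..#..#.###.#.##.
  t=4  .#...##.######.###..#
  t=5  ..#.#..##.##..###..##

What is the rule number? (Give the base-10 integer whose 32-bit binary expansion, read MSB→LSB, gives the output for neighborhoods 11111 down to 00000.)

2359647147

  [31] ##### => #  t=0,i=17
  [30] ####. => .  t=0,i=18
  [29] ###.# => .  t=0,i=19
  [28] ###.. => .  t=0,i=2
  [27] ##.## => #  t=0,i=14
  [26] ##.#. => #  t=1,i=16
  [25] ##..# => .  t=0,i=3
  [24] ##... => .  t=0,i=8
  [23] #.### => #  t=0,i=0
  [22] #.##. => .  t=2,i=20
  [21] #.#.# => #  t=2,i=18
  [20] #.#.. => .  t=1,i=17
  [19] #..## => .  t=0,i=4
  [18] #..#. => #  t=3,i=6
  [17] #...# => .  t=1,i=3
  [16] #.... => #  t=0,i=9
  [15] .#### => .  t=0,i=16
  [14] .###. => #  t=0,i=1
  [13] .##.# => .  t=0,i=13
  [12] .##.. => #  t=1,i=6
  [11] .#.## => #  t=2,i=19
  [10] .#.#. => .  t=2,i=5
  [9] .#..# => #  t=1,i=18
  [8] .#... => #  t=3,i=1
  [7] ..### => #  t=0,i=5
  [6] ..##. => .  t=0,i=12
  [5] ..#.# => #  t=2,i=4
  [4] ..#.. => .  t=3,i=4
  [3] ...## => #  t=0,i=11
  [2] ...#. => .  t=2,i=3
  [1] ....# => #  t=0,i=10
  [0] ..... => #  t=2,i=13
  bits 10001100101001010101101110101011 = 2359647147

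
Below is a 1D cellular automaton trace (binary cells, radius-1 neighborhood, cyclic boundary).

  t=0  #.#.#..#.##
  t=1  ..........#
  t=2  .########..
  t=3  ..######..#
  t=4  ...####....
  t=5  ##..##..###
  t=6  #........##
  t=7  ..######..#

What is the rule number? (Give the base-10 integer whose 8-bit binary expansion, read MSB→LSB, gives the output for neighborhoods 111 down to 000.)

129

  nb ###: next=#  (t=0,i=10, bit7=1)
  nb ##.: next=.  (t=0,i=0, bit6=0)
  nb #.#: next=.  (t=0,i=1, bit5=0)
  nb #..: next=.  (t=0,i=5, bit4=0)
  nb .##: next=.  (t=0,i=9, bit3=0)
  nb .#.: next=.  (t=0,i=2, bit2=0)
  nb ..#: next=.  (t=0,i=6, bit1=0)
  nb ...: next=#  (t=1,i=1, bit0=1)
  bits 10000001 = 129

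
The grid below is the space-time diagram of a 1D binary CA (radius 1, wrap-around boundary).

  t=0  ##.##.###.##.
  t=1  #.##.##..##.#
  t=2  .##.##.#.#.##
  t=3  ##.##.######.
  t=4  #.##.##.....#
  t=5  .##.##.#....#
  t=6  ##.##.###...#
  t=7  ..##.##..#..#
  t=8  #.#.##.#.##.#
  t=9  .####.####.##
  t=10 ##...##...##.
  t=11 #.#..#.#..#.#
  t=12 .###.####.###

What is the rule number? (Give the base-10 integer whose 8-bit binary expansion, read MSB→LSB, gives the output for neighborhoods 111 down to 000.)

60

  ### -> .   bit 7 = 0  t=0,i=7
  ##. -> .   bit 6 = 0  t=0,i=1
  #.# -> #   bit 5 = 1  t=0,i=2
  #.. -> #   bit 4 = 1  t=1,i=7
  .## -> #   bit 3 = 1  t=0,i=0
  .#. -> #   bit 2 = 1  t=2,i=7
  ..# -> .   bit 1 = 0  t=1,i=8
  ... -> .   bit 0 = 0  t=4,i=8
  bits 00111100 = 60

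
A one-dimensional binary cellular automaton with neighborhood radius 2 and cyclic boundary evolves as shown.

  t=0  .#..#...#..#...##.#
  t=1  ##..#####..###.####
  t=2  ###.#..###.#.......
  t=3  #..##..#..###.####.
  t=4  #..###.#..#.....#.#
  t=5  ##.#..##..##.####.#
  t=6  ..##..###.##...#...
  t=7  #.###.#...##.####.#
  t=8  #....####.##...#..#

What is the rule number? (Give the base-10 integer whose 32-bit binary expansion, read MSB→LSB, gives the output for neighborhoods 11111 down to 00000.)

  #####|.  b31=0 t=1,i=6
  ####.|#  b30=1 t=1,i=0
  ###.#|.  b29=0 t=1,i=13
  ###..|#  b28=1 t=1,i=1
  ##.##|.  b27=0 t=1,i=14
  ##.#.|#  b26=1 t=0,i=17
  ##..#|#  b25=1 t=1,i=2
  ##...|.  b24=0 t=6,i=12
  #.###|.  b23=0 t=1,i=15
  #.##.|#  b22=1 t=4,i=18
  #.#.#|#  b21=1 t=0,i=18
  #.#..|#  b20=1 t=0,i=1
  #..##|.  b19=0 t=1,i=3
  #..#.|.  b18=0 t=0,i=3
  #...#|#  b17=1 t=0,i=6
  #....|.  b16=0 t=2,i=13
  .####|.  b15=0 t=1,i=5
  .###.|.  b14=0 t=1,i=12
  .##.#|#  b13=1 t=0,i=16
  .##..|#  b12=1 t=3,i=4
  .#.##|.  b11=0 t=4,i=17
  .#.#.|#  b10=1 t=0,i=0
  .#..#|.  b9=0 t=0,i=2
  .#...|#  b8=1 t=0,i=5
  ..###|#  b7=1 t=1,i=4
  ..##.|#  b6=1 t=0,i=15
  ..#.#|#  b5=1 t=4,i=16
  ..#..|#  b4=1 t=0,i=4
  ...##|.  b3=0 t=0,i=14
  ...#.|#  b2=1 t=0,i=7
  ....#|#  b1=1 t=2,i=17
  .....|#  b0=1 t=2,i=14
  bits 01010110011100100011010111110111 = 1450325495

1450325495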